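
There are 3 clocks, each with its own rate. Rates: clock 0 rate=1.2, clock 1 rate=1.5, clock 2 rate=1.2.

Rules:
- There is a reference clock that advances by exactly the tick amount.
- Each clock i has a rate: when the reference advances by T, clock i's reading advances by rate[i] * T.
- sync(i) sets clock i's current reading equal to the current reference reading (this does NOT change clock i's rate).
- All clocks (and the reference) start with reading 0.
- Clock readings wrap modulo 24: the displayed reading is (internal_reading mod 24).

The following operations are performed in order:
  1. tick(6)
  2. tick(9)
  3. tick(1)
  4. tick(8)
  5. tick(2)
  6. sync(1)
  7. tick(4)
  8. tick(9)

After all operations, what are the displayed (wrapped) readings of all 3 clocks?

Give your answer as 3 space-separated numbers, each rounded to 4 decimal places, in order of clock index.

After op 1 tick(6): ref=6.0000 raw=[7.2000 9.0000 7.2000]
After op 2 tick(9): ref=15.0000 raw=[18.0000 22.5000 18.0000]
After op 3 tick(1): ref=16.0000 raw=[19.2000 24.0000 19.2000]
After op 4 tick(8): ref=24.0000 raw=[28.8000 36.0000 28.8000]
After op 5 tick(2): ref=26.0000 raw=[31.2000 39.0000 31.2000]
After op 6 sync(1): ref=26.0000 raw=[31.2000 26.0000 31.2000]
After op 7 tick(4): ref=30.0000 raw=[36.0000 32.0000 36.0000]
After op 8 tick(9): ref=39.0000 raw=[46.8000 45.5000 46.8000]
Wrap final raw readings (mod 24): 46.8000 mod 24 = 22.8000; 45.5000 mod 24 = 21.5000; 46.8000 mod 24 = 22.8000

Answer: 22.8000 21.5000 22.8000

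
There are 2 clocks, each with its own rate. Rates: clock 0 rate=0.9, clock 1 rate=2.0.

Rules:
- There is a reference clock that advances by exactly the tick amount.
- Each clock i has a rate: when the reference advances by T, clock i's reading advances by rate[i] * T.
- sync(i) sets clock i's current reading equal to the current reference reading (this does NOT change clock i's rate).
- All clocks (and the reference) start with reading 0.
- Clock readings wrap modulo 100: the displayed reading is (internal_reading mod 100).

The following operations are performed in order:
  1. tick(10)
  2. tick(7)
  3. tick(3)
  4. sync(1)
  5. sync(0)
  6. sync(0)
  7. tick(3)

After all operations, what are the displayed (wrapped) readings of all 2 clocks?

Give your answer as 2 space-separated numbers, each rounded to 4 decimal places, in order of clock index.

After op 1 tick(10): ref=10.0000 raw=[9.0000 20.0000]
After op 2 tick(7): ref=17.0000 raw=[15.3000 34.0000]
After op 3 tick(3): ref=20.0000 raw=[18.0000 40.0000]
After op 4 sync(1): ref=20.0000 raw=[18.0000 20.0000]
After op 5 sync(0): ref=20.0000 raw=[20.0000 20.0000]
After op 6 sync(0): ref=20.0000 raw=[20.0000 20.0000]
After op 7 tick(3): ref=23.0000 raw=[22.7000 26.0000]
Wrap final raw readings (mod 100): 22.7000 mod 100 = 22.7000; 26.0000 mod 100 = 26.0000

Answer: 22.7000 26.0000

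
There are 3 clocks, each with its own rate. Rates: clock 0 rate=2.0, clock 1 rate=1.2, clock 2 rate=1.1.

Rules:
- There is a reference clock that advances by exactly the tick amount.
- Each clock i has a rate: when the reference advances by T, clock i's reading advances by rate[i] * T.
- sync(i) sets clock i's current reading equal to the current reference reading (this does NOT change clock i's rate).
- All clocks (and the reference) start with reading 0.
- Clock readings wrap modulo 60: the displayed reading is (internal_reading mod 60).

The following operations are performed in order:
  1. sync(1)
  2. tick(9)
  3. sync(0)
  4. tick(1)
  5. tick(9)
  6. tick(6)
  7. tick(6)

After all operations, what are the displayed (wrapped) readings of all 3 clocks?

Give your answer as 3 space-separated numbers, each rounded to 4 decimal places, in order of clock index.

Answer: 53.0000 37.2000 34.1000

Derivation:
After op 1 sync(1): ref=0.0000 raw=[0.0000 0.0000 0.0000]
After op 2 tick(9): ref=9.0000 raw=[18.0000 10.8000 9.9000]
After op 3 sync(0): ref=9.0000 raw=[9.0000 10.8000 9.9000]
After op 4 tick(1): ref=10.0000 raw=[11.0000 12.0000 11.0000]
After op 5 tick(9): ref=19.0000 raw=[29.0000 22.8000 20.9000]
After op 6 tick(6): ref=25.0000 raw=[41.0000 30.0000 27.5000]
After op 7 tick(6): ref=31.0000 raw=[53.0000 37.2000 34.1000]
Wrap final raw readings (mod 60): 53.0000 mod 60 = 53.0000; 37.2000 mod 60 = 37.2000; 34.1000 mod 60 = 34.1000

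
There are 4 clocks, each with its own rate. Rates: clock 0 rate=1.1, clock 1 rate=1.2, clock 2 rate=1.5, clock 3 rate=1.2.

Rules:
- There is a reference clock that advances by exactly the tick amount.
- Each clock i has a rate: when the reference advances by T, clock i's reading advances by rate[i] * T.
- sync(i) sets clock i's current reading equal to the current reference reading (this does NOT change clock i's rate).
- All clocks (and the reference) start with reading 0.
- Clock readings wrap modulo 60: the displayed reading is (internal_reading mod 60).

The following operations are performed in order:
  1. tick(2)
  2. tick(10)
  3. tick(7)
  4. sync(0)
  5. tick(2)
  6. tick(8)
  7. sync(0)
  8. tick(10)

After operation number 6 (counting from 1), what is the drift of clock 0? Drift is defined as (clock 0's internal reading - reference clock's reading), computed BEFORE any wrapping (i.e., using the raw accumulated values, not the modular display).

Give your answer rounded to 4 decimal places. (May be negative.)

After op 1 tick(2): ref=2.0000 raw=[2.2000 2.4000 3.0000 2.4000]
After op 2 tick(10): ref=12.0000 raw=[13.2000 14.4000 18.0000 14.4000]
After op 3 tick(7): ref=19.0000 raw=[20.9000 22.8000 28.5000 22.8000]
After op 4 sync(0): ref=19.0000 raw=[19.0000 22.8000 28.5000 22.8000]
After op 5 tick(2): ref=21.0000 raw=[21.2000 25.2000 31.5000 25.2000]
After op 6 tick(8): ref=29.0000 raw=[30.0000 34.8000 43.5000 34.8000]
Drift of clock 0 after op 6: 30.0000 - 29.0000 = 1.0000

Answer: 1.0000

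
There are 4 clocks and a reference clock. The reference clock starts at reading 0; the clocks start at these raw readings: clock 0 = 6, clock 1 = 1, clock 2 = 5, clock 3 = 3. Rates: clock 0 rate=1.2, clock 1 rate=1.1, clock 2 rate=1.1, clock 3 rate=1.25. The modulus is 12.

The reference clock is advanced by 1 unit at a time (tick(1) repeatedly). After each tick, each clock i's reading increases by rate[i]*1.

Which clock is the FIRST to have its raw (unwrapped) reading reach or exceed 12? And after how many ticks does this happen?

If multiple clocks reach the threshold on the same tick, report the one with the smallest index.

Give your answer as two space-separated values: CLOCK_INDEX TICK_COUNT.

Answer: 0 5

Derivation:
clock 0: start=6, rate=1.2, needs 12-6 = 6; ticks = ceil(6/1.2) = ceil(5.0000) = 5; reading at tick 5 = 6 + 1.2*5 = 12.0000
clock 1: start=1, rate=1.1, needs 12-1 = 11; ticks = ceil(11/1.1) = ceil(10.0000) = 10; reading at tick 10 = 1 + 1.1*10 = 12.0000
clock 2: start=5, rate=1.1, needs 12-5 = 7; ticks = ceil(7/1.1) = ceil(6.3636) = 7; reading at tick 7 = 5 + 1.1*7 = 12.7000
clock 3: start=3, rate=1.25, needs 12-3 = 9; ticks = ceil(9/1.25) = ceil(7.2000) = 8; reading at tick 8 = 3 + 1.25*8 = 13.0000
Minimum tick count = 5; winners = [0]; smallest index = 0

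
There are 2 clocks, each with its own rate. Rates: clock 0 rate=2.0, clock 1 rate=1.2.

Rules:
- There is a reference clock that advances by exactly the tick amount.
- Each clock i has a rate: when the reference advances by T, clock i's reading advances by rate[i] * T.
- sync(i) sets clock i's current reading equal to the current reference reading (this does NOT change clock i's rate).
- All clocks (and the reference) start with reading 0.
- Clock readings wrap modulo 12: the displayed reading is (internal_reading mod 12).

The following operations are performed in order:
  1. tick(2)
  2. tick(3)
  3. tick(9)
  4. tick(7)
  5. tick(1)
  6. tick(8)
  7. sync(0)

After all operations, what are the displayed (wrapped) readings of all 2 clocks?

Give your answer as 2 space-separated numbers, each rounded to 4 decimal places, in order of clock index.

After op 1 tick(2): ref=2.0000 raw=[4.0000 2.4000]
After op 2 tick(3): ref=5.0000 raw=[10.0000 6.0000]
After op 3 tick(9): ref=14.0000 raw=[28.0000 16.8000]
After op 4 tick(7): ref=21.0000 raw=[42.0000 25.2000]
After op 5 tick(1): ref=22.0000 raw=[44.0000 26.4000]
After op 6 tick(8): ref=30.0000 raw=[60.0000 36.0000]
After op 7 sync(0): ref=30.0000 raw=[30.0000 36.0000]
Wrap final raw readings (mod 12): 30.0000 mod 12 = 6.0000; 36.0000 mod 12 = 0.0000

Answer: 6.0000 0.0000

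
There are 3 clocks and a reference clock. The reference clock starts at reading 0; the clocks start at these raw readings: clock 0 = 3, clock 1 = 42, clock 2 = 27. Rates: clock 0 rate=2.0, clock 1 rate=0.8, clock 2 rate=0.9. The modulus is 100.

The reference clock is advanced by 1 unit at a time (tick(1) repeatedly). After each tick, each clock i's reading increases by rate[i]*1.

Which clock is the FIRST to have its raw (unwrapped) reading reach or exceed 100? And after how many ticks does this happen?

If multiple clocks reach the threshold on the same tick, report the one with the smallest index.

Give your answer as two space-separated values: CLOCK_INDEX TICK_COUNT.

Answer: 0 49

Derivation:
clock 0: start=3, rate=2.0, needs 100-3 = 97; ticks = ceil(97/2.0) = ceil(48.5000) = 49; reading at tick 49 = 3 + 2.0*49 = 101.0000
clock 1: start=42, rate=0.8, needs 100-42 = 58; ticks = ceil(58/0.8) = ceil(72.5000) = 73; reading at tick 73 = 42 + 0.8*73 = 100.4000
clock 2: start=27, rate=0.9, needs 100-27 = 73; ticks = ceil(73/0.9) = ceil(81.1111) = 82; reading at tick 82 = 27 + 0.9*82 = 100.8000
Minimum tick count = 49; winners = [0]; smallest index = 0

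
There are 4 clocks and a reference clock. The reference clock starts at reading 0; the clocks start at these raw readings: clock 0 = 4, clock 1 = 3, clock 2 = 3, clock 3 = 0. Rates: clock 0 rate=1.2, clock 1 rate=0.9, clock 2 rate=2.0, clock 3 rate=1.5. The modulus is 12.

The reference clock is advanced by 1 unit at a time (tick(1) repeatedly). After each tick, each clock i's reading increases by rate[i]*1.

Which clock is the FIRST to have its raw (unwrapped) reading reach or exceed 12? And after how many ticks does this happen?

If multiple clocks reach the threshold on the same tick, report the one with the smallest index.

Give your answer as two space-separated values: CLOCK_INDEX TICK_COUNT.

clock 0: start=4, rate=1.2, needs 12-4 = 8; ticks = ceil(8/1.2) = ceil(6.6667) = 7; reading at tick 7 = 4 + 1.2*7 = 12.4000
clock 1: start=3, rate=0.9, needs 12-3 = 9; ticks = ceil(9/0.9) = ceil(10.0000) = 10; reading at tick 10 = 3 + 0.9*10 = 12.0000
clock 2: start=3, rate=2.0, needs 12-3 = 9; ticks = ceil(9/2.0) = ceil(4.5000) = 5; reading at tick 5 = 3 + 2.0*5 = 13.0000
clock 3: start=0, rate=1.5, needs 12-0 = 12; ticks = ceil(12/1.5) = ceil(8.0000) = 8; reading at tick 8 = 0 + 1.5*8 = 12.0000
Minimum tick count = 5; winners = [2]; smallest index = 2

Answer: 2 5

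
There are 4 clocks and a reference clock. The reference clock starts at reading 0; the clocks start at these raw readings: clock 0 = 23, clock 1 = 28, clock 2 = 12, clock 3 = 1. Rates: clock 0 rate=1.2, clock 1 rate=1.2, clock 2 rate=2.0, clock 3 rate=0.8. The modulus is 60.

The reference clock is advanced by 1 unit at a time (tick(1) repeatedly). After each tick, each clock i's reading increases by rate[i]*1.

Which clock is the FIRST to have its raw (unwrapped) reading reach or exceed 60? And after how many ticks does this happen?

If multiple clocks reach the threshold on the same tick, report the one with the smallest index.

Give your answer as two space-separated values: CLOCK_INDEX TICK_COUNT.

clock 0: start=23, rate=1.2, needs 60-23 = 37; ticks = ceil(37/1.2) = ceil(30.8333) = 31; reading at tick 31 = 23 + 1.2*31 = 60.2000
clock 1: start=28, rate=1.2, needs 60-28 = 32; ticks = ceil(32/1.2) = ceil(26.6667) = 27; reading at tick 27 = 28 + 1.2*27 = 60.4000
clock 2: start=12, rate=2.0, needs 60-12 = 48; ticks = ceil(48/2.0) = ceil(24.0000) = 24; reading at tick 24 = 12 + 2.0*24 = 60.0000
clock 3: start=1, rate=0.8, needs 60-1 = 59; ticks = ceil(59/0.8) = ceil(73.7500) = 74; reading at tick 74 = 1 + 0.8*74 = 60.2000
Minimum tick count = 24; winners = [2]; smallest index = 2

Answer: 2 24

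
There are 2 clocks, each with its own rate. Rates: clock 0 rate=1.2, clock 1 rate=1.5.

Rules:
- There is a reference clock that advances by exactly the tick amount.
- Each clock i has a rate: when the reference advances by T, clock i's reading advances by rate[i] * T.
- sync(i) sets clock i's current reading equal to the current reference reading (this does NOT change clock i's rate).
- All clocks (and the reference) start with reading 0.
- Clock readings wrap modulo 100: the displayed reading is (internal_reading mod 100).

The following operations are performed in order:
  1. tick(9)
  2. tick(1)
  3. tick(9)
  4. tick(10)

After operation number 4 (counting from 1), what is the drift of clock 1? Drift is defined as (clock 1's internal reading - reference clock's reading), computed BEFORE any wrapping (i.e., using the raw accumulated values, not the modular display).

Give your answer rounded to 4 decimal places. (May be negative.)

After op 1 tick(9): ref=9.0000 raw=[10.8000 13.5000]
After op 2 tick(1): ref=10.0000 raw=[12.0000 15.0000]
After op 3 tick(9): ref=19.0000 raw=[22.8000 28.5000]
After op 4 tick(10): ref=29.0000 raw=[34.8000 43.5000]
Drift of clock 1 after op 4: 43.5000 - 29.0000 = 14.5000

Answer: 14.5000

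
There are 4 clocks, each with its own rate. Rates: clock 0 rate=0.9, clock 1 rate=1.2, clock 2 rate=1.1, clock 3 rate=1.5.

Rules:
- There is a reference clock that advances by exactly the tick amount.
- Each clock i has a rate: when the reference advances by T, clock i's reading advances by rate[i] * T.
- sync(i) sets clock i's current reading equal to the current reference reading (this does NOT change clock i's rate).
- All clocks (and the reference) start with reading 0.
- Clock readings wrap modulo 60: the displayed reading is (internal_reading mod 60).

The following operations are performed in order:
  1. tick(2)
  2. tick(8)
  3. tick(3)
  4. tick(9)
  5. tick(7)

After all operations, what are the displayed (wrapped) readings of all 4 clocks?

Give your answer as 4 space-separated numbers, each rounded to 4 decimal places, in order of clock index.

After op 1 tick(2): ref=2.0000 raw=[1.8000 2.4000 2.2000 3.0000]
After op 2 tick(8): ref=10.0000 raw=[9.0000 12.0000 11.0000 15.0000]
After op 3 tick(3): ref=13.0000 raw=[11.7000 15.6000 14.3000 19.5000]
After op 4 tick(9): ref=22.0000 raw=[19.8000 26.4000 24.2000 33.0000]
After op 5 tick(7): ref=29.0000 raw=[26.1000 34.8000 31.9000 43.5000]
Wrap final raw readings (mod 60): 26.1000 mod 60 = 26.1000; 34.8000 mod 60 = 34.8000; 31.9000 mod 60 = 31.9000; 43.5000 mod 60 = 43.5000

Answer: 26.1000 34.8000 31.9000 43.5000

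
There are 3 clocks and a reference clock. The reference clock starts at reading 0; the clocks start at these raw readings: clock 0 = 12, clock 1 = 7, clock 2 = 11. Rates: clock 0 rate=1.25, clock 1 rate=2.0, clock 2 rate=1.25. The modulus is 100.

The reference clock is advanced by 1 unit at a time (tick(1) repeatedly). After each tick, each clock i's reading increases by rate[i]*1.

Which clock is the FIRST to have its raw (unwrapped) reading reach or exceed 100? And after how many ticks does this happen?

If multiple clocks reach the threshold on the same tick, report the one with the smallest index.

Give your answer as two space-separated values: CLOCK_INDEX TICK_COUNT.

Answer: 1 47

Derivation:
clock 0: start=12, rate=1.25, needs 100-12 = 88; ticks = ceil(88/1.25) = ceil(70.4000) = 71; reading at tick 71 = 12 + 1.25*71 = 100.7500
clock 1: start=7, rate=2.0, needs 100-7 = 93; ticks = ceil(93/2.0) = ceil(46.5000) = 47; reading at tick 47 = 7 + 2.0*47 = 101.0000
clock 2: start=11, rate=1.25, needs 100-11 = 89; ticks = ceil(89/1.25) = ceil(71.2000) = 72; reading at tick 72 = 11 + 1.25*72 = 101.0000
Minimum tick count = 47; winners = [1]; smallest index = 1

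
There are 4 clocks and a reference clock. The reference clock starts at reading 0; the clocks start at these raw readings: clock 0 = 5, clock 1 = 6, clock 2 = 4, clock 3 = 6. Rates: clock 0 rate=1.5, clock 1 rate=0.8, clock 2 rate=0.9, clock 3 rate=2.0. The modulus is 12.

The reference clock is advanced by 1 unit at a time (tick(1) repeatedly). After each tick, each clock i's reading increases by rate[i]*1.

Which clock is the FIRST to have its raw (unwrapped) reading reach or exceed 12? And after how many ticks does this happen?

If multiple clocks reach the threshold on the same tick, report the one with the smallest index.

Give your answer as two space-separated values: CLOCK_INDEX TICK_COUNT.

clock 0: start=5, rate=1.5, needs 12-5 = 7; ticks = ceil(7/1.5) = ceil(4.6667) = 5; reading at tick 5 = 5 + 1.5*5 = 12.5000
clock 1: start=6, rate=0.8, needs 12-6 = 6; ticks = ceil(6/0.8) = ceil(7.5000) = 8; reading at tick 8 = 6 + 0.8*8 = 12.4000
clock 2: start=4, rate=0.9, needs 12-4 = 8; ticks = ceil(8/0.9) = ceil(8.8889) = 9; reading at tick 9 = 4 + 0.9*9 = 12.1000
clock 3: start=6, rate=2.0, needs 12-6 = 6; ticks = ceil(6/2.0) = ceil(3.0000) = 3; reading at tick 3 = 6 + 2.0*3 = 12.0000
Minimum tick count = 3; winners = [3]; smallest index = 3

Answer: 3 3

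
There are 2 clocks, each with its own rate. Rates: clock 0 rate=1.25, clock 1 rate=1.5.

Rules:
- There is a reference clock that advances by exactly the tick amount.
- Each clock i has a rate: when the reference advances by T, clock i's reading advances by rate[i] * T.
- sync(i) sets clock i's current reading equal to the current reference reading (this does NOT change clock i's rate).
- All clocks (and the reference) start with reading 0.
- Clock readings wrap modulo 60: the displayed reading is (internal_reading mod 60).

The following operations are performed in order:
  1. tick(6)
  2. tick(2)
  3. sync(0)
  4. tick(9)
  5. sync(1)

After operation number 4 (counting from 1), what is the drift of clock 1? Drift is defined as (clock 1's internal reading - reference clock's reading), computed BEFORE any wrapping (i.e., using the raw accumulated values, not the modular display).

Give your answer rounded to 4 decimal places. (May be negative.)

Answer: 8.5000

Derivation:
After op 1 tick(6): ref=6.0000 raw=[7.5000 9.0000]
After op 2 tick(2): ref=8.0000 raw=[10.0000 12.0000]
After op 3 sync(0): ref=8.0000 raw=[8.0000 12.0000]
After op 4 tick(9): ref=17.0000 raw=[19.2500 25.5000]
Drift of clock 1 after op 4: 25.5000 - 17.0000 = 8.5000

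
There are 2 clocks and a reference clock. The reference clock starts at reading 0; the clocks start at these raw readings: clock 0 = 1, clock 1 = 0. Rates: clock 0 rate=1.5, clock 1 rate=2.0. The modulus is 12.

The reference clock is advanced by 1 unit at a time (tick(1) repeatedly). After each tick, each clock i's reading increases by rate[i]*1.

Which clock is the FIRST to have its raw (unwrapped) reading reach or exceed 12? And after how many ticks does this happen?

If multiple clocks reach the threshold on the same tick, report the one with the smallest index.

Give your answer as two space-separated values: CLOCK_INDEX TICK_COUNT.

Answer: 1 6

Derivation:
clock 0: start=1, rate=1.5, needs 12-1 = 11; ticks = ceil(11/1.5) = ceil(7.3333) = 8; reading at tick 8 = 1 + 1.5*8 = 13.0000
clock 1: start=0, rate=2.0, needs 12-0 = 12; ticks = ceil(12/2.0) = ceil(6.0000) = 6; reading at tick 6 = 0 + 2.0*6 = 12.0000
Minimum tick count = 6; winners = [1]; smallest index = 1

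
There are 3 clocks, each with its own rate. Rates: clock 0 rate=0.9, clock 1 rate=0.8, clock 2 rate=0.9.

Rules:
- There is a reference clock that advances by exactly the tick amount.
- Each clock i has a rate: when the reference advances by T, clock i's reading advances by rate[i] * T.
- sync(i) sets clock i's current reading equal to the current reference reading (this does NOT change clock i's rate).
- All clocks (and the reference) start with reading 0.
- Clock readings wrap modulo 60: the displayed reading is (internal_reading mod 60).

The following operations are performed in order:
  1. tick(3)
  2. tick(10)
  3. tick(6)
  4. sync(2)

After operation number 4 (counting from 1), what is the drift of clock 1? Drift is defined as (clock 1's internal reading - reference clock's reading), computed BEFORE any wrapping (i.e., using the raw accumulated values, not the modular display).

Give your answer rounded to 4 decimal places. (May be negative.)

After op 1 tick(3): ref=3.0000 raw=[2.7000 2.4000 2.7000]
After op 2 tick(10): ref=13.0000 raw=[11.7000 10.4000 11.7000]
After op 3 tick(6): ref=19.0000 raw=[17.1000 15.2000 17.1000]
After op 4 sync(2): ref=19.0000 raw=[17.1000 15.2000 19.0000]
Drift of clock 1 after op 4: 15.2000 - 19.0000 = -3.8000

Answer: -3.8000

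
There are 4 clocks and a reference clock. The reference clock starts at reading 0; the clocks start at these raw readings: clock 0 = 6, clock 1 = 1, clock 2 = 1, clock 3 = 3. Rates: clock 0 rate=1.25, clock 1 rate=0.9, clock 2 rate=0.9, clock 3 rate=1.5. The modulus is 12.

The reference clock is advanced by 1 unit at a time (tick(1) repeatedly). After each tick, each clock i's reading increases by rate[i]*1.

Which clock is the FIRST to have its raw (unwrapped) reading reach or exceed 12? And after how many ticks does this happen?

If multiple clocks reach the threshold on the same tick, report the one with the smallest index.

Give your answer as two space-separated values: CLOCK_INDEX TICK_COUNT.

clock 0: start=6, rate=1.25, needs 12-6 = 6; ticks = ceil(6/1.25) = ceil(4.8000) = 5; reading at tick 5 = 6 + 1.25*5 = 12.2500
clock 1: start=1, rate=0.9, needs 12-1 = 11; ticks = ceil(11/0.9) = ceil(12.2222) = 13; reading at tick 13 = 1 + 0.9*13 = 12.7000
clock 2: start=1, rate=0.9, needs 12-1 = 11; ticks = ceil(11/0.9) = ceil(12.2222) = 13; reading at tick 13 = 1 + 0.9*13 = 12.7000
clock 3: start=3, rate=1.5, needs 12-3 = 9; ticks = ceil(9/1.5) = ceil(6.0000) = 6; reading at tick 6 = 3 + 1.5*6 = 12.0000
Minimum tick count = 5; winners = [0]; smallest index = 0

Answer: 0 5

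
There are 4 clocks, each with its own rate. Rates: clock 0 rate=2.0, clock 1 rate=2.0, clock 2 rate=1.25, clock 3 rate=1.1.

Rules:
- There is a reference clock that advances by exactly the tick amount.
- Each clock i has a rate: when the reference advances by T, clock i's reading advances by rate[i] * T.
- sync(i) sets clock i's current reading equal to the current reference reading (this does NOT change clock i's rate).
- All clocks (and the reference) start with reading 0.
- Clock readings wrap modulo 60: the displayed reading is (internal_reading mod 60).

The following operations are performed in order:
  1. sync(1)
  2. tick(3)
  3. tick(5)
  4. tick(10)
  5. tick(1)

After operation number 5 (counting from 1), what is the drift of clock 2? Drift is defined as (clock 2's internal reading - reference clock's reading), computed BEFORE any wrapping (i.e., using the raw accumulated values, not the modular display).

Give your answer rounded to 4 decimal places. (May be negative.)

Answer: 4.7500

Derivation:
After op 1 sync(1): ref=0.0000 raw=[0.0000 0.0000 0.0000 0.0000]
After op 2 tick(3): ref=3.0000 raw=[6.0000 6.0000 3.7500 3.3000]
After op 3 tick(5): ref=8.0000 raw=[16.0000 16.0000 10.0000 8.8000]
After op 4 tick(10): ref=18.0000 raw=[36.0000 36.0000 22.5000 19.8000]
After op 5 tick(1): ref=19.0000 raw=[38.0000 38.0000 23.7500 20.9000]
Drift of clock 2 after op 5: 23.7500 - 19.0000 = 4.7500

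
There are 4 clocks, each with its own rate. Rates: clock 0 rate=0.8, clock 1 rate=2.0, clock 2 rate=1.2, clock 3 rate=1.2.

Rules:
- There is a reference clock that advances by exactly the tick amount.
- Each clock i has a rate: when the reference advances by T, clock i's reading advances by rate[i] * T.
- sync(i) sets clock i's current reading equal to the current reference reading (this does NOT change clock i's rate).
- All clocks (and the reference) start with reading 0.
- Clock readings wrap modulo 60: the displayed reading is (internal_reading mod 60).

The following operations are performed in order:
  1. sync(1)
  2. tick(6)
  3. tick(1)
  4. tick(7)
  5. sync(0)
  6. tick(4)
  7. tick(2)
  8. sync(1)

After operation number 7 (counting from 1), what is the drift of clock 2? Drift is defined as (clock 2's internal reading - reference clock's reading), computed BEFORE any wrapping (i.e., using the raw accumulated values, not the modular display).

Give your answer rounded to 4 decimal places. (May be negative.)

Answer: 4.0000

Derivation:
After op 1 sync(1): ref=0.0000 raw=[0.0000 0.0000 0.0000 0.0000]
After op 2 tick(6): ref=6.0000 raw=[4.8000 12.0000 7.2000 7.2000]
After op 3 tick(1): ref=7.0000 raw=[5.6000 14.0000 8.4000 8.4000]
After op 4 tick(7): ref=14.0000 raw=[11.2000 28.0000 16.8000 16.8000]
After op 5 sync(0): ref=14.0000 raw=[14.0000 28.0000 16.8000 16.8000]
After op 6 tick(4): ref=18.0000 raw=[17.2000 36.0000 21.6000 21.6000]
After op 7 tick(2): ref=20.0000 raw=[18.8000 40.0000 24.0000 24.0000]
Drift of clock 2 after op 7: 24.0000 - 20.0000 = 4.0000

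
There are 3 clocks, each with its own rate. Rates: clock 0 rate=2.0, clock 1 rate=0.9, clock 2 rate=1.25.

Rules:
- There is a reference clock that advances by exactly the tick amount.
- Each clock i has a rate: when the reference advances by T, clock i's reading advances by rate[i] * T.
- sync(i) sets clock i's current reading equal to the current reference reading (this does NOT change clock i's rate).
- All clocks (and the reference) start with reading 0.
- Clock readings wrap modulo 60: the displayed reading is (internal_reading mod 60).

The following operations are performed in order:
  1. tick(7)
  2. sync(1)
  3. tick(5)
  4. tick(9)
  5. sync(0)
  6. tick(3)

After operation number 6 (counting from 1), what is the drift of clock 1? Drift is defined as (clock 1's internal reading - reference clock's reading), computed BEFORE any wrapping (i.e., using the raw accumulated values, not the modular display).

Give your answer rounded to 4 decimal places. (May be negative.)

Answer: -1.7000

Derivation:
After op 1 tick(7): ref=7.0000 raw=[14.0000 6.3000 8.7500]
After op 2 sync(1): ref=7.0000 raw=[14.0000 7.0000 8.7500]
After op 3 tick(5): ref=12.0000 raw=[24.0000 11.5000 15.0000]
After op 4 tick(9): ref=21.0000 raw=[42.0000 19.6000 26.2500]
After op 5 sync(0): ref=21.0000 raw=[21.0000 19.6000 26.2500]
After op 6 tick(3): ref=24.0000 raw=[27.0000 22.3000 30.0000]
Drift of clock 1 after op 6: 22.3000 - 24.0000 = -1.7000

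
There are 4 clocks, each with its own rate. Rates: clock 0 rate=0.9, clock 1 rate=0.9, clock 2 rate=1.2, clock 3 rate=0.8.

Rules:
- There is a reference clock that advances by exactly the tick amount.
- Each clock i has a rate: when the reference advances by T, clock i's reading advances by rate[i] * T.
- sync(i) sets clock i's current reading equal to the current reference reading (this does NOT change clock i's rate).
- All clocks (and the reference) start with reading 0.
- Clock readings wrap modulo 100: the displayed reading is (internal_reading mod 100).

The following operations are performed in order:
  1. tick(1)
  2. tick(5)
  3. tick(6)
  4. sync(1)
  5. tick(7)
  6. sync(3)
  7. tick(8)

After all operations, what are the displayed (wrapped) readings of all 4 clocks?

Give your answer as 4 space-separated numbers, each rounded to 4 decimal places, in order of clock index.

After op 1 tick(1): ref=1.0000 raw=[0.9000 0.9000 1.2000 0.8000]
After op 2 tick(5): ref=6.0000 raw=[5.4000 5.4000 7.2000 4.8000]
After op 3 tick(6): ref=12.0000 raw=[10.8000 10.8000 14.4000 9.6000]
After op 4 sync(1): ref=12.0000 raw=[10.8000 12.0000 14.4000 9.6000]
After op 5 tick(7): ref=19.0000 raw=[17.1000 18.3000 22.8000 15.2000]
After op 6 sync(3): ref=19.0000 raw=[17.1000 18.3000 22.8000 19.0000]
After op 7 tick(8): ref=27.0000 raw=[24.3000 25.5000 32.4000 25.4000]
Wrap final raw readings (mod 100): 24.3000 mod 100 = 24.3000; 25.5000 mod 100 = 25.5000; 32.4000 mod 100 = 32.4000; 25.4000 mod 100 = 25.4000

Answer: 24.3000 25.5000 32.4000 25.4000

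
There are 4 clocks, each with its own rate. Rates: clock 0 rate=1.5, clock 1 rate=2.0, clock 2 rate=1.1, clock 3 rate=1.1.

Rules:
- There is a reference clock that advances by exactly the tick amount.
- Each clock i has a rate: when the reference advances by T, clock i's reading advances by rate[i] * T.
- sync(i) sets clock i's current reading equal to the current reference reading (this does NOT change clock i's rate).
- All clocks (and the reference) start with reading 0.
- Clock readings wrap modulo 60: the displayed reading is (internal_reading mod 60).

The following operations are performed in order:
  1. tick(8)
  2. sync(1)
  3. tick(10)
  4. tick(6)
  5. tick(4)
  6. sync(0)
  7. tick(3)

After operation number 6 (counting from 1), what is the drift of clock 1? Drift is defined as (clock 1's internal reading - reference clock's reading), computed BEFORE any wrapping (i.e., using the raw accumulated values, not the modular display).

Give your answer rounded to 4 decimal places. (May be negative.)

After op 1 tick(8): ref=8.0000 raw=[12.0000 16.0000 8.8000 8.8000]
After op 2 sync(1): ref=8.0000 raw=[12.0000 8.0000 8.8000 8.8000]
After op 3 tick(10): ref=18.0000 raw=[27.0000 28.0000 19.8000 19.8000]
After op 4 tick(6): ref=24.0000 raw=[36.0000 40.0000 26.4000 26.4000]
After op 5 tick(4): ref=28.0000 raw=[42.0000 48.0000 30.8000 30.8000]
After op 6 sync(0): ref=28.0000 raw=[28.0000 48.0000 30.8000 30.8000]
Drift of clock 1 after op 6: 48.0000 - 28.0000 = 20.0000

Answer: 20.0000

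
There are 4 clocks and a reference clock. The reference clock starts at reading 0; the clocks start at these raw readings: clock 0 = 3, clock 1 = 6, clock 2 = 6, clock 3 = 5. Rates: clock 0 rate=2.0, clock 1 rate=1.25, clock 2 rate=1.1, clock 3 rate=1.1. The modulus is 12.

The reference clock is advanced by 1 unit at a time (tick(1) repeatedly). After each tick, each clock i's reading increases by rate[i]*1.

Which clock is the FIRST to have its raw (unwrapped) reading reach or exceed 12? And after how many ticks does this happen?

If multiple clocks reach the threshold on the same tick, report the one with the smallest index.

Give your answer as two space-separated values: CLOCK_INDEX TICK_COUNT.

Answer: 0 5

Derivation:
clock 0: start=3, rate=2.0, needs 12-3 = 9; ticks = ceil(9/2.0) = ceil(4.5000) = 5; reading at tick 5 = 3 + 2.0*5 = 13.0000
clock 1: start=6, rate=1.25, needs 12-6 = 6; ticks = ceil(6/1.25) = ceil(4.8000) = 5; reading at tick 5 = 6 + 1.25*5 = 12.2500
clock 2: start=6, rate=1.1, needs 12-6 = 6; ticks = ceil(6/1.1) = ceil(5.4545) = 6; reading at tick 6 = 6 + 1.1*6 = 12.6000
clock 3: start=5, rate=1.1, needs 12-5 = 7; ticks = ceil(7/1.1) = ceil(6.3636) = 7; reading at tick 7 = 5 + 1.1*7 = 12.7000
Minimum tick count = 5; winners = [0, 1]; smallest index = 0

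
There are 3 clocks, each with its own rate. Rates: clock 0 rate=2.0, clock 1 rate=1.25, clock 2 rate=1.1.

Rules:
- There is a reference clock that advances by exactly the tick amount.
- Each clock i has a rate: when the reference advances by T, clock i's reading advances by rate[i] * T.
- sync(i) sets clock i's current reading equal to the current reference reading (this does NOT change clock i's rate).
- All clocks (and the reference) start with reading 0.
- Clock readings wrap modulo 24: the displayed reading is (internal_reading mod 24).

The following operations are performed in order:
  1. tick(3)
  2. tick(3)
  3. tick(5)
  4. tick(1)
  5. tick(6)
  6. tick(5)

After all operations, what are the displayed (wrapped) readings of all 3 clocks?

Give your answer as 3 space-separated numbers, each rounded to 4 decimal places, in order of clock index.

After op 1 tick(3): ref=3.0000 raw=[6.0000 3.7500 3.3000]
After op 2 tick(3): ref=6.0000 raw=[12.0000 7.5000 6.6000]
After op 3 tick(5): ref=11.0000 raw=[22.0000 13.7500 12.1000]
After op 4 tick(1): ref=12.0000 raw=[24.0000 15.0000 13.2000]
After op 5 tick(6): ref=18.0000 raw=[36.0000 22.5000 19.8000]
After op 6 tick(5): ref=23.0000 raw=[46.0000 28.7500 25.3000]
Wrap final raw readings (mod 24): 46.0000 mod 24 = 22.0000; 28.7500 mod 24 = 4.7500; 25.3000 mod 24 = 1.3000

Answer: 22.0000 4.7500 1.3000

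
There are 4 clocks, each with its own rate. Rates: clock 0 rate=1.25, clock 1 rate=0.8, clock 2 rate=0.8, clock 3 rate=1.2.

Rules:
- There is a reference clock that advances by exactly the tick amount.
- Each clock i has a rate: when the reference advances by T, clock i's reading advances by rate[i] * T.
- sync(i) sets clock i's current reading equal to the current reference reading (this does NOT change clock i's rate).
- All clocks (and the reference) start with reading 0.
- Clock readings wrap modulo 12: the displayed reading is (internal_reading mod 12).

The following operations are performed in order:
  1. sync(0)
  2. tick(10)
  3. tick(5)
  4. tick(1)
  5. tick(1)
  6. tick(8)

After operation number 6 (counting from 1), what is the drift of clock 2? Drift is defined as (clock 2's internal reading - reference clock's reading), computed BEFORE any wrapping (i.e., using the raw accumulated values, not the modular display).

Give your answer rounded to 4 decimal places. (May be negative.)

After op 1 sync(0): ref=0.0000 raw=[0.0000 0.0000 0.0000 0.0000]
After op 2 tick(10): ref=10.0000 raw=[12.5000 8.0000 8.0000 12.0000]
After op 3 tick(5): ref=15.0000 raw=[18.7500 12.0000 12.0000 18.0000]
After op 4 tick(1): ref=16.0000 raw=[20.0000 12.8000 12.8000 19.2000]
After op 5 tick(1): ref=17.0000 raw=[21.2500 13.6000 13.6000 20.4000]
After op 6 tick(8): ref=25.0000 raw=[31.2500 20.0000 20.0000 30.0000]
Drift of clock 2 after op 6: 20.0000 - 25.0000 = -5.0000

Answer: -5.0000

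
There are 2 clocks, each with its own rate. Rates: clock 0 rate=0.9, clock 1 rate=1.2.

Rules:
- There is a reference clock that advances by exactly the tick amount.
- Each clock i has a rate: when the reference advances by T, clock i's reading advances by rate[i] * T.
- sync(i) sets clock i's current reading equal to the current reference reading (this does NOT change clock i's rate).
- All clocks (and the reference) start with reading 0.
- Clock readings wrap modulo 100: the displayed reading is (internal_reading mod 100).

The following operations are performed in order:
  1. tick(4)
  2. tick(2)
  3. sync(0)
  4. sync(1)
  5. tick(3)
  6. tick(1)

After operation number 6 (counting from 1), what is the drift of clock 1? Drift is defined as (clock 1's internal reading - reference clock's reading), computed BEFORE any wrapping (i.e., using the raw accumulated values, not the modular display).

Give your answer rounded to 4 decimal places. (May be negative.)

Answer: 0.8000

Derivation:
After op 1 tick(4): ref=4.0000 raw=[3.6000 4.8000]
After op 2 tick(2): ref=6.0000 raw=[5.4000 7.2000]
After op 3 sync(0): ref=6.0000 raw=[6.0000 7.2000]
After op 4 sync(1): ref=6.0000 raw=[6.0000 6.0000]
After op 5 tick(3): ref=9.0000 raw=[8.7000 9.6000]
After op 6 tick(1): ref=10.0000 raw=[9.6000 10.8000]
Drift of clock 1 after op 6: 10.8000 - 10.0000 = 0.8000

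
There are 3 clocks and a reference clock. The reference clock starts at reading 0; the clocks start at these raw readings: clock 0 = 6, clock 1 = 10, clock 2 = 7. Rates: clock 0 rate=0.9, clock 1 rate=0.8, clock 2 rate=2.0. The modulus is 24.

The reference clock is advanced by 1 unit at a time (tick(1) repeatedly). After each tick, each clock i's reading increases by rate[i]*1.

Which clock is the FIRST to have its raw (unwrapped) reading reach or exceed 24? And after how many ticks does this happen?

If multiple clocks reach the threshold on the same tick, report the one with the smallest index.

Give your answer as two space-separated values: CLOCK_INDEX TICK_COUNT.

clock 0: start=6, rate=0.9, needs 24-6 = 18; ticks = ceil(18/0.9) = ceil(20.0000) = 20; reading at tick 20 = 6 + 0.9*20 = 24.0000
clock 1: start=10, rate=0.8, needs 24-10 = 14; ticks = ceil(14/0.8) = ceil(17.5000) = 18; reading at tick 18 = 10 + 0.8*18 = 24.4000
clock 2: start=7, rate=2.0, needs 24-7 = 17; ticks = ceil(17/2.0) = ceil(8.5000) = 9; reading at tick 9 = 7 + 2.0*9 = 25.0000
Minimum tick count = 9; winners = [2]; smallest index = 2

Answer: 2 9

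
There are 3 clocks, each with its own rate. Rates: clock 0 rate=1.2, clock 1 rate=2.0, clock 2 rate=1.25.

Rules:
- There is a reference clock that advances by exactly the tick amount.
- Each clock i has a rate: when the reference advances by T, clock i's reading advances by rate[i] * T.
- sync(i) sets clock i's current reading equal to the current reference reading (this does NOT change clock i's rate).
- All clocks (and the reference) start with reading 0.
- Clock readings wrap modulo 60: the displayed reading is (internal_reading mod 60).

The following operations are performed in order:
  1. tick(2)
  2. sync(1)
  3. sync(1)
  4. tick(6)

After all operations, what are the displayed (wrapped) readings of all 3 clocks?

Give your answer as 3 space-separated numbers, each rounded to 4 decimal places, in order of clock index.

After op 1 tick(2): ref=2.0000 raw=[2.4000 4.0000 2.5000]
After op 2 sync(1): ref=2.0000 raw=[2.4000 2.0000 2.5000]
After op 3 sync(1): ref=2.0000 raw=[2.4000 2.0000 2.5000]
After op 4 tick(6): ref=8.0000 raw=[9.6000 14.0000 10.0000]
Wrap final raw readings (mod 60): 9.6000 mod 60 = 9.6000; 14.0000 mod 60 = 14.0000; 10.0000 mod 60 = 10.0000

Answer: 9.6000 14.0000 10.0000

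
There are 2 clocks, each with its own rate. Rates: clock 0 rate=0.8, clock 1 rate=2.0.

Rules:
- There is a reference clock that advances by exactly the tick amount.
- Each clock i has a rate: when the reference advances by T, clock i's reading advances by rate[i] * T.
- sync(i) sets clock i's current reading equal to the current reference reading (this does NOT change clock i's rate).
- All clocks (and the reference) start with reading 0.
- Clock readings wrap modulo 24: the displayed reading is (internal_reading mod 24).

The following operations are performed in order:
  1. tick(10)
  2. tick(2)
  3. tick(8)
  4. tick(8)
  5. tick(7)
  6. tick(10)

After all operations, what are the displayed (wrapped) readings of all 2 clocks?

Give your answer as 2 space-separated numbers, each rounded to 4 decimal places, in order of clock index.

After op 1 tick(10): ref=10.0000 raw=[8.0000 20.0000]
After op 2 tick(2): ref=12.0000 raw=[9.6000 24.0000]
After op 3 tick(8): ref=20.0000 raw=[16.0000 40.0000]
After op 4 tick(8): ref=28.0000 raw=[22.4000 56.0000]
After op 5 tick(7): ref=35.0000 raw=[28.0000 70.0000]
After op 6 tick(10): ref=45.0000 raw=[36.0000 90.0000]
Wrap final raw readings (mod 24): 36.0000 mod 24 = 12.0000; 90.0000 mod 24 = 18.0000

Answer: 12.0000 18.0000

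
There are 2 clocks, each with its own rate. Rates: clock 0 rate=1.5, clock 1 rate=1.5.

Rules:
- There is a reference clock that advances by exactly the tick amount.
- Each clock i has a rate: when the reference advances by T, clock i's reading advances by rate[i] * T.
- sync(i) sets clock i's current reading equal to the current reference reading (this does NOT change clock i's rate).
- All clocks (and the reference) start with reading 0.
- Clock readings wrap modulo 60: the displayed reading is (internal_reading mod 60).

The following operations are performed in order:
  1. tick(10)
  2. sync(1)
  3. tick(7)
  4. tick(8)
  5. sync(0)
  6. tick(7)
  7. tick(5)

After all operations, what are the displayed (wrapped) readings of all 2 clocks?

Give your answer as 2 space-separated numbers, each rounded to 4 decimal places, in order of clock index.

Answer: 43.0000 50.5000

Derivation:
After op 1 tick(10): ref=10.0000 raw=[15.0000 15.0000]
After op 2 sync(1): ref=10.0000 raw=[15.0000 10.0000]
After op 3 tick(7): ref=17.0000 raw=[25.5000 20.5000]
After op 4 tick(8): ref=25.0000 raw=[37.5000 32.5000]
After op 5 sync(0): ref=25.0000 raw=[25.0000 32.5000]
After op 6 tick(7): ref=32.0000 raw=[35.5000 43.0000]
After op 7 tick(5): ref=37.0000 raw=[43.0000 50.5000]
Wrap final raw readings (mod 60): 43.0000 mod 60 = 43.0000; 50.5000 mod 60 = 50.5000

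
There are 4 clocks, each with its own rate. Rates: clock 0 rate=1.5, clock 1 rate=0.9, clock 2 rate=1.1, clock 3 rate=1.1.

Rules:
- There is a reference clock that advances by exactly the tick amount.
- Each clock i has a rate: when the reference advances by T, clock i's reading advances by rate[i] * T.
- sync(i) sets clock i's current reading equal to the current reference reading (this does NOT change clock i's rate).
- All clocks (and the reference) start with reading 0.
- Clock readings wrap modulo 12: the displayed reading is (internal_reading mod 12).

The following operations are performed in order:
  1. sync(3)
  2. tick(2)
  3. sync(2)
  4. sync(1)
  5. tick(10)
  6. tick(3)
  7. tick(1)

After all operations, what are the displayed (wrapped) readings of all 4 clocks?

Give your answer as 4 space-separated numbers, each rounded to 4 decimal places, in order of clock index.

After op 1 sync(3): ref=0.0000 raw=[0.0000 0.0000 0.0000 0.0000]
After op 2 tick(2): ref=2.0000 raw=[3.0000 1.8000 2.2000 2.2000]
After op 3 sync(2): ref=2.0000 raw=[3.0000 1.8000 2.0000 2.2000]
After op 4 sync(1): ref=2.0000 raw=[3.0000 2.0000 2.0000 2.2000]
After op 5 tick(10): ref=12.0000 raw=[18.0000 11.0000 13.0000 13.2000]
After op 6 tick(3): ref=15.0000 raw=[22.5000 13.7000 16.3000 16.5000]
After op 7 tick(1): ref=16.0000 raw=[24.0000 14.6000 17.4000 17.6000]
Wrap final raw readings (mod 12): 24.0000 mod 12 = 0.0000; 14.6000 mod 12 = 2.6000; 17.4000 mod 12 = 5.4000; 17.6000 mod 12 = 5.6000

Answer: 0.0000 2.6000 5.4000 5.6000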